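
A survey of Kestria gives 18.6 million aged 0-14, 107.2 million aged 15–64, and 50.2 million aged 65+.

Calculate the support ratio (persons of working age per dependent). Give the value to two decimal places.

Support ratio: 1.56

Support ratio = 107.2 / (18.6 + 50.2) = 107.2 / 68.8 = 1.56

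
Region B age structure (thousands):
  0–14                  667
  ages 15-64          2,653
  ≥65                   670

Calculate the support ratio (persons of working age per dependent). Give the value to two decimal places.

Support ratio = 2,653 / (667 + 670) = 2,653 / 1,337 = 1.98

Support ratio: 1.98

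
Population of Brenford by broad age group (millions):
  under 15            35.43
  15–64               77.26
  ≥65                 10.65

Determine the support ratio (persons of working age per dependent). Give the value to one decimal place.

Support ratio: 1.7

Support ratio = 77.26 / (35.43 + 10.65) = 77.26 / 46.08 = 1.7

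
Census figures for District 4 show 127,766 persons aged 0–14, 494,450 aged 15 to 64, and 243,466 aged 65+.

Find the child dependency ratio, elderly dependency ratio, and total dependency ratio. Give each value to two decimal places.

Youth dependency ratio: 25.84
Old-age dependency ratio: 49.24
Total dependency ratio: 75.08

Youth dependency ratio = 127,766 / 494,450 × 100 = 25.84
Old-age dependency ratio = 243,466 / 494,450 × 100 = 49.24
Total dependency ratio = (127,766 + 243,466) / 494,450 × 100 = 371,232 / 494,450 × 100 = 75.08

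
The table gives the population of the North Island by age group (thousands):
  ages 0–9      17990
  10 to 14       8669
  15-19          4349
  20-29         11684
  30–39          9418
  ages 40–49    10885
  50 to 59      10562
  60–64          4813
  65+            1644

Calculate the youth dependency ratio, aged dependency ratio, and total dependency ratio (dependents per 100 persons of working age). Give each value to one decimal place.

Youth dependency ratio: 51.6
Old-age dependency ratio: 3.2
Total dependency ratio: 54.7

0–14: 17990 + 8669 = 26659
15–64: 4349 + 11684 + 9418 + 10885 + 10562 + 4813 = 51711
65+: 1644
Youth dependency ratio = 26659 / 51711 × 100 = 51.6
Old-age dependency ratio = 1644 / 51711 × 100 = 3.2
Total dependency ratio = (26659 + 1644) / 51711 × 100 = 28303 / 51711 × 100 = 54.7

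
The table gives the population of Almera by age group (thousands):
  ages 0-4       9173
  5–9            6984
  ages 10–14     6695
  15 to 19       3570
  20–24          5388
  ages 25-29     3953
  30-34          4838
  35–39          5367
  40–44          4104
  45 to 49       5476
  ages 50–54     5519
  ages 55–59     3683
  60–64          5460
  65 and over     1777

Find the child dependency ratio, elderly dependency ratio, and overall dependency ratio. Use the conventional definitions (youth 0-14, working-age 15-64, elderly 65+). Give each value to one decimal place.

0–14: 9173 + 6984 + 6695 = 22852
15–64: 3570 + 5388 + 3953 + 4838 + 5367 + 4104 + 5476 + 5519 + 3683 + 5460 = 47358
65+: 1777
Youth dependency ratio = 22852 / 47358 × 100 = 48.3
Old-age dependency ratio = 1777 / 47358 × 100 = 3.8
Total dependency ratio = (22852 + 1777) / 47358 × 100 = 24629 / 47358 × 100 = 52.0

Youth dependency ratio: 48.3
Old-age dependency ratio: 3.8
Total dependency ratio: 52.0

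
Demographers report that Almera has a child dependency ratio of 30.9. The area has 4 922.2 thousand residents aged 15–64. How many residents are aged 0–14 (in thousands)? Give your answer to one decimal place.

Aged 0–14: 1 521.0

Youth dependency ratio = youth / working-age × 100
30.9 = Y / 4 922.2 × 100
⇒ 1 521.0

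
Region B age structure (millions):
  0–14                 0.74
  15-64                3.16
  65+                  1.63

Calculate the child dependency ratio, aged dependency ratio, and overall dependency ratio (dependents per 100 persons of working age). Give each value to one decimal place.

Youth dependency ratio: 23.4
Old-age dependency ratio: 51.6
Total dependency ratio: 75.0

Youth dependency ratio = 0.74 / 3.16 × 100 = 23.4
Old-age dependency ratio = 1.63 / 3.16 × 100 = 51.6
Total dependency ratio = (0.74 + 1.63) / 3.16 × 100 = 2.37 / 3.16 × 100 = 75.0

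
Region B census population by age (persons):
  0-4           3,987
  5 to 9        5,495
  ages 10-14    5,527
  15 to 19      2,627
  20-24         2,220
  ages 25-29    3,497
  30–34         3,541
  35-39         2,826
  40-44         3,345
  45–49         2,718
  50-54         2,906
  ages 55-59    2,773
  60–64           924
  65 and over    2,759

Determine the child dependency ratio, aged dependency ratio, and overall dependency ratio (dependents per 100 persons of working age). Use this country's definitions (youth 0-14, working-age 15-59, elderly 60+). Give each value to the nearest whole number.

0–14: 3,987 + 5,495 + 5,527 = 15,009
15–59: 2,627 + 2,220 + 3,497 + 3,541 + 2,826 + 3,345 + 2,718 + 2,906 + 2,773 = 26,453
60+: 924 + 2,759 = 3,683
Youth dependency ratio = 15,009 / 26,453 × 100 = 57
Old-age dependency ratio = 3,683 / 26,453 × 100 = 14
Total dependency ratio = (15,009 + 3,683) / 26,453 × 100 = 18,692 / 26,453 × 100 = 71

Youth dependency ratio: 57
Old-age dependency ratio: 14
Total dependency ratio: 71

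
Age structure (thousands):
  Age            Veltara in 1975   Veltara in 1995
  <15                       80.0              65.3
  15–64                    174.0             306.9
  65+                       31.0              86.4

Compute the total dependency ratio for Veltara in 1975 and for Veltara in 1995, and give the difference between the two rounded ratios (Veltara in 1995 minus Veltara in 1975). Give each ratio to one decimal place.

Veltara in 1975: (80.0 + 31.0) / 174.0 × 100 = 111.0 / 174.0 × 100 = 63.8
Veltara in 1995: (65.3 + 86.4) / 306.9 × 100 = 151.7 / 306.9 × 100 = 49.4

Veltara in 1975: 63.8
Veltara in 1995: 49.4
Difference: -14.4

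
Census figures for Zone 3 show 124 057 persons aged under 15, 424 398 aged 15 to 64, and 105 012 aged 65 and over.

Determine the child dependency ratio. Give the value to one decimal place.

Youth dependency ratio: 29.2

Youth dependency ratio = 124 057 / 424 398 × 100 = 29.2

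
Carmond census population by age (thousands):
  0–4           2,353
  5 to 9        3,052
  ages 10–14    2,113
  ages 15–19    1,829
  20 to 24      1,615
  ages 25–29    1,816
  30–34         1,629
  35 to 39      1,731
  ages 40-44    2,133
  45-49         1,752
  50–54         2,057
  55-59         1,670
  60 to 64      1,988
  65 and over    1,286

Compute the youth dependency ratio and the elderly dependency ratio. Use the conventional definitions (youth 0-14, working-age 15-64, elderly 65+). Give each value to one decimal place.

0–14: 2,353 + 3,052 + 2,113 = 7,518
15–64: 1,829 + 1,615 + 1,816 + 1,629 + 1,731 + 2,133 + 1,752 + 2,057 + 1,670 + 1,988 = 18,220
65+: 1,286
Youth dependency ratio = 7,518 / 18,220 × 100 = 41.3
Old-age dependency ratio = 1,286 / 18,220 × 100 = 7.1

Youth dependency ratio: 41.3
Old-age dependency ratio: 7.1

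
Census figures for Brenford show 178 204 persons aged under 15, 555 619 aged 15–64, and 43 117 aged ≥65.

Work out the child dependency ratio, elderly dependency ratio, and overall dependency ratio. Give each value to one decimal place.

Youth dependency ratio = 178 204 / 555 619 × 100 = 32.1
Old-age dependency ratio = 43 117 / 555 619 × 100 = 7.8
Total dependency ratio = (178 204 + 43 117) / 555 619 × 100 = 221 321 / 555 619 × 100 = 39.8

Youth dependency ratio: 32.1
Old-age dependency ratio: 7.8
Total dependency ratio: 39.8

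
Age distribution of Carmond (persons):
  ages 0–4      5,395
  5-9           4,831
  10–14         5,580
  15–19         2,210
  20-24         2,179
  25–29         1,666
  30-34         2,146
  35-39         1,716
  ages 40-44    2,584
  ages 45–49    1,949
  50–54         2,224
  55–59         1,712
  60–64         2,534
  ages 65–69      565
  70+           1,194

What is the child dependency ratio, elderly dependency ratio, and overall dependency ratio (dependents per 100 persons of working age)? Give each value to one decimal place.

0–14: 5,395 + 4,831 + 5,580 = 15,806
15–64: 2,210 + 2,179 + 1,666 + 2,146 + 1,716 + 2,584 + 1,949 + 2,224 + 1,712 + 2,534 = 20,920
65+: 565 + 1,194 = 1,759
Youth dependency ratio = 15,806 / 20,920 × 100 = 75.6
Old-age dependency ratio = 1,759 / 20,920 × 100 = 8.4
Total dependency ratio = (15,806 + 1,759) / 20,920 × 100 = 17,565 / 20,920 × 100 = 84.0

Youth dependency ratio: 75.6
Old-age dependency ratio: 8.4
Total dependency ratio: 84.0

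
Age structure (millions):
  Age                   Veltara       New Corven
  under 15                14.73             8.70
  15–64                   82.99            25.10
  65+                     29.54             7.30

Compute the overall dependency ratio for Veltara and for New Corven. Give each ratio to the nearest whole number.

Veltara: (14.73 + 29.54) / 82.99 × 100 = 44.27 / 82.99 × 100 = 53
New Corven: (8.70 + 7.30) / 25.10 × 100 = 16.00 / 25.10 × 100 = 64

Veltara: 53
New Corven: 64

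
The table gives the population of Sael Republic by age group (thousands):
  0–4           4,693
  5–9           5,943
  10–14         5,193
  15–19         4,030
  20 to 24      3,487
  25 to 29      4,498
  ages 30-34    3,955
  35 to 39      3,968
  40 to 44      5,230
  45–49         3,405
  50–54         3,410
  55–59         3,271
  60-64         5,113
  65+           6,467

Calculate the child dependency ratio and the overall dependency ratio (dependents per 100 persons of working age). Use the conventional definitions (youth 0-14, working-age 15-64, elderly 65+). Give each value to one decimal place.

Youth dependency ratio: 39.2
Total dependency ratio: 55.2

0–14: 4,693 + 5,943 + 5,193 = 15,829
15–64: 4,030 + 3,487 + 4,498 + 3,955 + 3,968 + 5,230 + 3,405 + 3,410 + 3,271 + 5,113 = 40,367
65+: 6,467
Youth dependency ratio = 15,829 / 40,367 × 100 = 39.2
Total dependency ratio = (15,829 + 6,467) / 40,367 × 100 = 22,296 / 40,367 × 100 = 55.2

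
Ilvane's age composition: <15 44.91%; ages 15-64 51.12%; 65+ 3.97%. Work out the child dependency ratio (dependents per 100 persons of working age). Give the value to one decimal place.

Youth dependency ratio = 44.91 / 51.12 × 100 = 87.9

Youth dependency ratio: 87.9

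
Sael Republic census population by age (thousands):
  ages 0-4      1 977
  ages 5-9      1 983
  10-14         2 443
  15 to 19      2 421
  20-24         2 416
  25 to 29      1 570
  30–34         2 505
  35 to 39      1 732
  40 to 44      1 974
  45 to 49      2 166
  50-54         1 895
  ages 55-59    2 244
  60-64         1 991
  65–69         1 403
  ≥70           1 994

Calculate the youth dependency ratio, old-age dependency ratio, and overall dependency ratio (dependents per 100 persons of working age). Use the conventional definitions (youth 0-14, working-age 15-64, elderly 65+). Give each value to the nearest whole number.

0–14: 1 977 + 1 983 + 2 443 = 6 403
15–64: 2 421 + 2 416 + 1 570 + 2 505 + 1 732 + 1 974 + 2 166 + 1 895 + 2 244 + 1 991 = 20 914
65+: 1 403 + 1 994 = 3 397
Youth dependency ratio = 6 403 / 20 914 × 100 = 31
Old-age dependency ratio = 3 397 / 20 914 × 100 = 16
Total dependency ratio = (6 403 + 3 397) / 20 914 × 100 = 9 800 / 20 914 × 100 = 47

Youth dependency ratio: 31
Old-age dependency ratio: 16
Total dependency ratio: 47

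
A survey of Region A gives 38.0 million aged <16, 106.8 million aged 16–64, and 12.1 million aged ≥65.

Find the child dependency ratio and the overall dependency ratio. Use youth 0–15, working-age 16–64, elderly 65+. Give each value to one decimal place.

Youth dependency ratio: 35.6
Total dependency ratio: 46.9

Youth dependency ratio = 38.0 / 106.8 × 100 = 35.6
Total dependency ratio = (38.0 + 12.1) / 106.8 × 100 = 50.1 / 106.8 × 100 = 46.9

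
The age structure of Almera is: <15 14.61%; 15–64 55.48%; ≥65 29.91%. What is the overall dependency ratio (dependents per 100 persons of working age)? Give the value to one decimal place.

Total dependency ratio: 80.2

Total dependency ratio = (14.61 + 29.91) / 55.48 × 100 = 44.52 / 55.48 × 100 = 80.2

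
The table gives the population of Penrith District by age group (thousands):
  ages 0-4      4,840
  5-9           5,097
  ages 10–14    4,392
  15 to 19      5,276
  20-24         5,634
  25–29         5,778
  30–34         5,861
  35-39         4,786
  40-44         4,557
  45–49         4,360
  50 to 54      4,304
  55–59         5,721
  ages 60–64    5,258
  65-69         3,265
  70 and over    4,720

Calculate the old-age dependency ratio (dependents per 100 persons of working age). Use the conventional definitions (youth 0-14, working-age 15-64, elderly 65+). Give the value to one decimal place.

0–14: 4,840 + 5,097 + 4,392 = 14,329
15–64: 5,276 + 5,634 + 5,778 + 5,861 + 4,786 + 4,557 + 4,360 + 4,304 + 5,721 + 5,258 = 51,535
65+: 3,265 + 4,720 = 7,985
Old-age dependency ratio = 7,985 / 51,535 × 100 = 15.5

Old-age dependency ratio: 15.5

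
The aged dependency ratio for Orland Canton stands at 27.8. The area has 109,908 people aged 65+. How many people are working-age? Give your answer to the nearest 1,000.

Working-age: 395,000

Old-age dependency ratio = elderly / working-age × 100
27.8 = 109,908 / W × 100
⇒ 395,000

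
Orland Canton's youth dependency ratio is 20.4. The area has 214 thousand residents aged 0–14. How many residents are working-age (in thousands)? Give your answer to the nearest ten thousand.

Youth dependency ratio = youth / working-age × 100
20.4 = 214 / W × 100
⇒ 1,050

Working-age: 1,050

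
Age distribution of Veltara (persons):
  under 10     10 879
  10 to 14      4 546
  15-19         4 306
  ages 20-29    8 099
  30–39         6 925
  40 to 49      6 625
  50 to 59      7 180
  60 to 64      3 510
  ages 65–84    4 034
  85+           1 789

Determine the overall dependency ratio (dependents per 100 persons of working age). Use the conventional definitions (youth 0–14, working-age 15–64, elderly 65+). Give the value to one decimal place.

Total dependency ratio: 58.0

0–14: 10 879 + 4 546 = 15 425
15–64: 4 306 + 8 099 + 6 925 + 6 625 + 7 180 + 3 510 = 36 645
65+: 4 034 + 1 789 = 5 823
Total dependency ratio = (15 425 + 5 823) / 36 645 × 100 = 21 248 / 36 645 × 100 = 58.0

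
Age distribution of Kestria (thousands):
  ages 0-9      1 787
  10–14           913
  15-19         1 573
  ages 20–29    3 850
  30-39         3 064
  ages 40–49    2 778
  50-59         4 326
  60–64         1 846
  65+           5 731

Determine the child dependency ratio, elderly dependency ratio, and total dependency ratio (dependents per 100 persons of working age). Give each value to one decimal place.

0–14: 1 787 + 913 = 2 700
15–64: 1 573 + 3 850 + 3 064 + 2 778 + 4 326 + 1 846 = 17 437
65+: 5 731
Youth dependency ratio = 2 700 / 17 437 × 100 = 15.5
Old-age dependency ratio = 5 731 / 17 437 × 100 = 32.9
Total dependency ratio = (2 700 + 5 731) / 17 437 × 100 = 8 431 / 17 437 × 100 = 48.4

Youth dependency ratio: 15.5
Old-age dependency ratio: 32.9
Total dependency ratio: 48.4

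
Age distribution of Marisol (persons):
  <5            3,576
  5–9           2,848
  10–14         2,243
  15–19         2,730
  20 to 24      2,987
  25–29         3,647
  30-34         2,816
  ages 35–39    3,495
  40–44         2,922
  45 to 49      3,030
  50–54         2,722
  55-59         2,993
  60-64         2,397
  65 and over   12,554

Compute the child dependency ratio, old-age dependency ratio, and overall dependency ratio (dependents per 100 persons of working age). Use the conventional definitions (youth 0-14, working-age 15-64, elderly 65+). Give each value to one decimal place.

Youth dependency ratio: 29.1
Old-age dependency ratio: 42.2
Total dependency ratio: 71.4

0–14: 3,576 + 2,848 + 2,243 = 8,667
15–64: 2,730 + 2,987 + 3,647 + 2,816 + 3,495 + 2,922 + 3,030 + 2,722 + 2,993 + 2,397 = 29,739
65+: 12,554
Youth dependency ratio = 8,667 / 29,739 × 100 = 29.1
Old-age dependency ratio = 12,554 / 29,739 × 100 = 42.2
Total dependency ratio = (8,667 + 12,554) / 29,739 × 100 = 21,221 / 29,739 × 100 = 71.4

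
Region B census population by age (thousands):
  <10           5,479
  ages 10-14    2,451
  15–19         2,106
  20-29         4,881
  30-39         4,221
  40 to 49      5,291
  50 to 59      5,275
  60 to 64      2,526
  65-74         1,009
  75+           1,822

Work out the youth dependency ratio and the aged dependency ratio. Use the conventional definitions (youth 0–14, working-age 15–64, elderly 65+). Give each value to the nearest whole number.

Youth dependency ratio: 33
Old-age dependency ratio: 12

0–14: 5,479 + 2,451 = 7,930
15–64: 2,106 + 4,881 + 4,221 + 5,291 + 5,275 + 2,526 = 24,300
65+: 1,009 + 1,822 = 2,831
Youth dependency ratio = 7,930 / 24,300 × 100 = 33
Old-age dependency ratio = 2,831 / 24,300 × 100 = 12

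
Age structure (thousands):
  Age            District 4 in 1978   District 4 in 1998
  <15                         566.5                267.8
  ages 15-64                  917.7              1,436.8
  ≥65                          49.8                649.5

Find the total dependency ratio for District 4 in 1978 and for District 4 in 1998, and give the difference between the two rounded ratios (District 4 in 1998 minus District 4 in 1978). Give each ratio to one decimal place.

District 4 in 1978: (566.5 + 49.8) / 917.7 × 100 = 616.3 / 917.7 × 100 = 67.2
District 4 in 1998: (267.8 + 649.5) / 1,436.8 × 100 = 917.3 / 1,436.8 × 100 = 63.8

District 4 in 1978: 67.2
District 4 in 1998: 63.8
Difference: -3.4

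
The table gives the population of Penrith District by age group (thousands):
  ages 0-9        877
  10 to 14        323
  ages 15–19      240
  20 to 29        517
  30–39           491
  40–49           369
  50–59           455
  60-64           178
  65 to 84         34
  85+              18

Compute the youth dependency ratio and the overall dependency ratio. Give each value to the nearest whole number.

Youth dependency ratio: 53
Total dependency ratio: 56

0–14: 877 + 323 = 1,200
15–64: 240 + 517 + 491 + 369 + 455 + 178 = 2,250
65+: 34 + 18 = 52
Youth dependency ratio = 1,200 / 2,250 × 100 = 53
Total dependency ratio = (1,200 + 52) / 2,250 × 100 = 1,252 / 2,250 × 100 = 56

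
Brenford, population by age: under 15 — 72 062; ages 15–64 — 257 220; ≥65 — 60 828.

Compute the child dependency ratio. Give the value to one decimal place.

Youth dependency ratio = 72 062 / 257 220 × 100 = 28.0

Youth dependency ratio: 28.0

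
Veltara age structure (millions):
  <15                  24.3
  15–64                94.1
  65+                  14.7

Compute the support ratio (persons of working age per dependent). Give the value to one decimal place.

Support ratio: 2.4

Support ratio = 94.1 / (24.3 + 14.7) = 94.1 / 39.0 = 2.4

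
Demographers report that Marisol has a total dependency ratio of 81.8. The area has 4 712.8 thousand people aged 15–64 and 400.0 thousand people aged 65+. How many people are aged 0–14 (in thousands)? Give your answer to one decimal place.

Total dependency ratio = (youth + elderly) / working-age × 100
81.8 = (Y + 400.0) / 4 712.8 × 100
⇒ 3 455.1

Aged 0–14: 3 455.1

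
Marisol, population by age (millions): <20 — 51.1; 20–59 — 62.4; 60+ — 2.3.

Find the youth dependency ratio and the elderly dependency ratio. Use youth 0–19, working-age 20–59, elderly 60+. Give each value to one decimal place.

Youth dependency ratio: 81.9
Old-age dependency ratio: 3.7

Youth dependency ratio = 51.1 / 62.4 × 100 = 81.9
Old-age dependency ratio = 2.3 / 62.4 × 100 = 3.7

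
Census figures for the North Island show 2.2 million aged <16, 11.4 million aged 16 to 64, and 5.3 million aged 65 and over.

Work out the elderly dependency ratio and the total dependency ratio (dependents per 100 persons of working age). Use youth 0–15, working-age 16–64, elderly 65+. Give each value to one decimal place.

Old-age dependency ratio = 5.3 / 11.4 × 100 = 46.5
Total dependency ratio = (2.2 + 5.3) / 11.4 × 100 = 7.5 / 11.4 × 100 = 65.8

Old-age dependency ratio: 46.5
Total dependency ratio: 65.8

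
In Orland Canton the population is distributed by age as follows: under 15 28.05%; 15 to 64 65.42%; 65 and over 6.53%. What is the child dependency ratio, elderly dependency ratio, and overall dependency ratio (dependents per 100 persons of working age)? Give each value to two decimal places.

Youth dependency ratio: 42.88
Old-age dependency ratio: 9.98
Total dependency ratio: 52.86

Youth dependency ratio = 28.05 / 65.42 × 100 = 42.88
Old-age dependency ratio = 6.53 / 65.42 × 100 = 9.98
Total dependency ratio = (28.05 + 6.53) / 65.42 × 100 = 34.58 / 65.42 × 100 = 52.86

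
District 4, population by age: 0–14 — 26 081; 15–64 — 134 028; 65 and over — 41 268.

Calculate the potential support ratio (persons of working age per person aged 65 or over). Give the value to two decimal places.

Potential support ratio = 134 028 / 41 268 = 3.25

Potential support ratio: 3.25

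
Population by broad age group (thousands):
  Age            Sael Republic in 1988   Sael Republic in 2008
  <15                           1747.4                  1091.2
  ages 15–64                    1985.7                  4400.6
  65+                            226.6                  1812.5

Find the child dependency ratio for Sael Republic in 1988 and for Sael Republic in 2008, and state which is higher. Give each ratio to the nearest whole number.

Sael Republic in 1988: 1747.4 / 1985.7 × 100 = 88
Sael Republic in 2008: 1091.2 / 4400.6 × 100 = 25

Sael Republic in 1988: 88
Sael Republic in 2008: 25
Higher: Sael Republic in 1988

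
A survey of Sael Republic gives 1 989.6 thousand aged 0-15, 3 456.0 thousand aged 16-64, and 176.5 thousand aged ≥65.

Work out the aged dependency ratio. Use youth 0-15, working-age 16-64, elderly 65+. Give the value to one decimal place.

Old-age dependency ratio = 176.5 / 3 456.0 × 100 = 5.1

Old-age dependency ratio: 5.1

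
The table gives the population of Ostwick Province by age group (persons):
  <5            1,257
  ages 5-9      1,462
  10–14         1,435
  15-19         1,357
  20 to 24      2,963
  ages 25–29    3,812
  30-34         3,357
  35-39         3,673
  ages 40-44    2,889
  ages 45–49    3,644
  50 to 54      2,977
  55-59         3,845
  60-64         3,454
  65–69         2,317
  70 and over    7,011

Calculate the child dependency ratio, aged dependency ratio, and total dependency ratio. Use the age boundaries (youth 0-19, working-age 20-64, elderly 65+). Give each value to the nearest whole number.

0–19: 1,257 + 1,462 + 1,435 + 1,357 = 5,511
20–64: 2,963 + 3,812 + 3,357 + 3,673 + 2,889 + 3,644 + 2,977 + 3,845 + 3,454 = 30,614
65+: 2,317 + 7,011 = 9,328
Youth dependency ratio = 5,511 / 30,614 × 100 = 18
Old-age dependency ratio = 9,328 / 30,614 × 100 = 30
Total dependency ratio = (5,511 + 9,328) / 30,614 × 100 = 14,839 / 30,614 × 100 = 48

Youth dependency ratio: 18
Old-age dependency ratio: 30
Total dependency ratio: 48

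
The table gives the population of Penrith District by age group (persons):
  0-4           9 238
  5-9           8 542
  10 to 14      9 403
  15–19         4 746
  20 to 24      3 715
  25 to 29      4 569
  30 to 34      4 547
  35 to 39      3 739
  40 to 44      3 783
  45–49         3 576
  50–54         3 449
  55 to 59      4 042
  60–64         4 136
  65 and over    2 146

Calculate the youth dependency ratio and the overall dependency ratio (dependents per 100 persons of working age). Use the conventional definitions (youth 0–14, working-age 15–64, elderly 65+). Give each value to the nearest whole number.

0–14: 9 238 + 8 542 + 9 403 = 27 183
15–64: 4 746 + 3 715 + 4 569 + 4 547 + 3 739 + 3 783 + 3 576 + 3 449 + 4 042 + 4 136 = 40 302
65+: 2 146
Youth dependency ratio = 27 183 / 40 302 × 100 = 67
Total dependency ratio = (27 183 + 2 146) / 40 302 × 100 = 29 329 / 40 302 × 100 = 73

Youth dependency ratio: 67
Total dependency ratio: 73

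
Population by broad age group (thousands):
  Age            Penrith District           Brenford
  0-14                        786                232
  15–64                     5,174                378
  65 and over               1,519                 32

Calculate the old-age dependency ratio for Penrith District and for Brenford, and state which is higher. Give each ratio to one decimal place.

Penrith District: 29.4
Brenford: 8.5
Higher: Penrith District

Penrith District: 1,519 / 5,174 × 100 = 29.4
Brenford: 32 / 378 × 100 = 8.5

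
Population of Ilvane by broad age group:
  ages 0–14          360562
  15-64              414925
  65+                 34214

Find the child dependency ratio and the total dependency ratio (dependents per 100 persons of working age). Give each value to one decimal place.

Youth dependency ratio: 86.9
Total dependency ratio: 95.1

Youth dependency ratio = 360562 / 414925 × 100 = 86.9
Total dependency ratio = (360562 + 34214) / 414925 × 100 = 394776 / 414925 × 100 = 95.1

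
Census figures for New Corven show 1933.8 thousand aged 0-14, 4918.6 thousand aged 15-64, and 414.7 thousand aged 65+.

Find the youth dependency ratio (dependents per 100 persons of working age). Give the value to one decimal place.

Youth dependency ratio = 1933.8 / 4918.6 × 100 = 39.3

Youth dependency ratio: 39.3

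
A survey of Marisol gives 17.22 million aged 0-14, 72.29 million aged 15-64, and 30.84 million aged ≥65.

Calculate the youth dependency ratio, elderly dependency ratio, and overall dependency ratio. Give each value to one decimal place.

Youth dependency ratio = 17.22 / 72.29 × 100 = 23.8
Old-age dependency ratio = 30.84 / 72.29 × 100 = 42.7
Total dependency ratio = (17.22 + 30.84) / 72.29 × 100 = 48.06 / 72.29 × 100 = 66.5

Youth dependency ratio: 23.8
Old-age dependency ratio: 42.7
Total dependency ratio: 66.5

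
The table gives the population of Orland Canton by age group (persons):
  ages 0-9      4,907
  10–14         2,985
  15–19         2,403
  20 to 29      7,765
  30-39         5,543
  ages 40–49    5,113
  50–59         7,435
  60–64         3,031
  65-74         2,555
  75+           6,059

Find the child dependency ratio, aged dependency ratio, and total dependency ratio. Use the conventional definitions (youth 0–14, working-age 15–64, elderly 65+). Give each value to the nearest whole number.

Youth dependency ratio: 25
Old-age dependency ratio: 28
Total dependency ratio: 53

0–14: 4,907 + 2,985 = 7,892
15–64: 2,403 + 7,765 + 5,543 + 5,113 + 7,435 + 3,031 = 31,290
65+: 2,555 + 6,059 = 8,614
Youth dependency ratio = 7,892 / 31,290 × 100 = 25
Old-age dependency ratio = 8,614 / 31,290 × 100 = 28
Total dependency ratio = (7,892 + 8,614) / 31,290 × 100 = 16,506 / 31,290 × 100 = 53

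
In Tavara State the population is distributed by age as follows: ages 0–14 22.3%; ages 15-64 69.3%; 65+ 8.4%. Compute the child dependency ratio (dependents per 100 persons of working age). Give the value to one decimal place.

Youth dependency ratio = 22.3 / 69.3 × 100 = 32.2

Youth dependency ratio: 32.2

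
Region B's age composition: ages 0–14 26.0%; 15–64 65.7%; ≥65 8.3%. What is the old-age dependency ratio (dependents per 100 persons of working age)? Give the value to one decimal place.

Old-age dependency ratio = 8.3 / 65.7 × 100 = 12.6

Old-age dependency ratio: 12.6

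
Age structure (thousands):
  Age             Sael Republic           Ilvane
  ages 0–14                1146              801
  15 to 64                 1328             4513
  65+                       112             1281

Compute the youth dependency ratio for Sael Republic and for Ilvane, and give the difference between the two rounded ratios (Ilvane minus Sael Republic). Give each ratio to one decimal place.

Sael Republic: 1146 / 1328 × 100 = 86.3
Ilvane: 801 / 4513 × 100 = 17.7

Sael Republic: 86.3
Ilvane: 17.7
Difference: -68.6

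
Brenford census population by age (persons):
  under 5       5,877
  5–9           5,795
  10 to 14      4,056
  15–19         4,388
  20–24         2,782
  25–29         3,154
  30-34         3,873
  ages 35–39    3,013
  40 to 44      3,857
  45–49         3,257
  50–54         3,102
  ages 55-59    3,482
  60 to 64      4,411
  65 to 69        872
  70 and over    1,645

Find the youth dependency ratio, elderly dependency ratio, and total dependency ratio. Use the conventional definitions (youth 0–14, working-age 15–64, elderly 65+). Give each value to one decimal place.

Youth dependency ratio: 44.5
Old-age dependency ratio: 7.1
Total dependency ratio: 51.7

0–14: 5,877 + 5,795 + 4,056 = 15,728
15–64: 4,388 + 2,782 + 3,154 + 3,873 + 3,013 + 3,857 + 3,257 + 3,102 + 3,482 + 4,411 = 35,319
65+: 872 + 1,645 = 2,517
Youth dependency ratio = 15,728 / 35,319 × 100 = 44.5
Old-age dependency ratio = 2,517 / 35,319 × 100 = 7.1
Total dependency ratio = (15,728 + 2,517) / 35,319 × 100 = 18,245 / 35,319 × 100 = 51.7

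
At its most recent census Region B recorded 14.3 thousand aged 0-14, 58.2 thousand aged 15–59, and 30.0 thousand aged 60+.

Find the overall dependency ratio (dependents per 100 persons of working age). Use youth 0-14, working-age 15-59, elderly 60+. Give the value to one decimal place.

Total dependency ratio: 76.1

Total dependency ratio = (14.3 + 30.0) / 58.2 × 100 = 44.3 / 58.2 × 100 = 76.1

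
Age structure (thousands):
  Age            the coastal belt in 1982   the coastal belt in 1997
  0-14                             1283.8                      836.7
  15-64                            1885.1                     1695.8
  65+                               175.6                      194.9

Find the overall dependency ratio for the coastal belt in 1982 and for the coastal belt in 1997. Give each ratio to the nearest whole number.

the coastal belt in 1982: (1283.8 + 175.6) / 1885.1 × 100 = 1459.4 / 1885.1 × 100 = 77
the coastal belt in 1997: (836.7 + 194.9) / 1695.8 × 100 = 1031.6 / 1695.8 × 100 = 61

the coastal belt in 1982: 77
the coastal belt in 1997: 61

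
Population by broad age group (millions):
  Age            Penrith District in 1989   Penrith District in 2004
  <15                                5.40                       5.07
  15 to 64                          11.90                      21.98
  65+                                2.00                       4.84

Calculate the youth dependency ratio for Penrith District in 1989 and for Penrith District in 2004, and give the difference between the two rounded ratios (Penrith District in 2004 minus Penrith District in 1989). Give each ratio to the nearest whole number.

Penrith District in 1989: 45
Penrith District in 2004: 23
Difference: -22

Penrith District in 1989: 5.40 / 11.90 × 100 = 45
Penrith District in 2004: 5.07 / 21.98 × 100 = 23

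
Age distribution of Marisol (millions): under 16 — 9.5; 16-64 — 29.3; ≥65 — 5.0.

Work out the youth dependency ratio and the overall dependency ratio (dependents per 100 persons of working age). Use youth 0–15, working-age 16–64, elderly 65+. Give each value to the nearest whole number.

Youth dependency ratio: 32
Total dependency ratio: 49

Youth dependency ratio = 9.5 / 29.3 × 100 = 32
Total dependency ratio = (9.5 + 5.0) / 29.3 × 100 = 14.5 / 29.3 × 100 = 49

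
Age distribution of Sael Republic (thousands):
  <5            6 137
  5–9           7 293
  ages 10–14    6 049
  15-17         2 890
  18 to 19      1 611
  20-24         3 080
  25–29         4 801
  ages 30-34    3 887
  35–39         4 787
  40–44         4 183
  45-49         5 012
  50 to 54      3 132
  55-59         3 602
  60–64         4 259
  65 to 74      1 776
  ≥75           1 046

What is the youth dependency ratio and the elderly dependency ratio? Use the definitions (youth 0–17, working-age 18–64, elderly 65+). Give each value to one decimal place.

Youth dependency ratio: 58.3
Old-age dependency ratio: 7.4

0–17: 6 137 + 7 293 + 6 049 + 2 890 = 22 369
18–64: 1 611 + 3 080 + 4 801 + 3 887 + 4 787 + 4 183 + 5 012 + 3 132 + 3 602 + 4 259 = 38 354
65+: 1 776 + 1 046 = 2 822
Youth dependency ratio = 22 369 / 38 354 × 100 = 58.3
Old-age dependency ratio = 2 822 / 38 354 × 100 = 7.4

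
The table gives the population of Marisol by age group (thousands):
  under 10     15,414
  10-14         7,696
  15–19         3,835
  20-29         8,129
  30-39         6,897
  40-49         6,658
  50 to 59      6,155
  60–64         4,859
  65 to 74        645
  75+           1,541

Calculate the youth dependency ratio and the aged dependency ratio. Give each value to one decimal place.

0–14: 15,414 + 7,696 = 23,110
15–64: 3,835 + 8,129 + 6,897 + 6,658 + 6,155 + 4,859 = 36,533
65+: 645 + 1,541 = 2,186
Youth dependency ratio = 23,110 / 36,533 × 100 = 63.3
Old-age dependency ratio = 2,186 / 36,533 × 100 = 6.0

Youth dependency ratio: 63.3
Old-age dependency ratio: 6.0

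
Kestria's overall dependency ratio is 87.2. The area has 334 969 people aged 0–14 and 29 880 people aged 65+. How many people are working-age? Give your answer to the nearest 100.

Total dependency ratio = (youth + elderly) / working-age × 100
87.2 = (334 969 + 29 880) / W × 100
⇒ 418 400

Working-age: 418 400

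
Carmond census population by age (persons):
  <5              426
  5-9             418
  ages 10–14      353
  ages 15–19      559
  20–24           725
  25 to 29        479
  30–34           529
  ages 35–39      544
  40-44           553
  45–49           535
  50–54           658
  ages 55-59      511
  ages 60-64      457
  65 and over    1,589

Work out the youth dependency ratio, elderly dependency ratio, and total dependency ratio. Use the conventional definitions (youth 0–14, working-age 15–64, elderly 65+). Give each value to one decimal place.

0–14: 426 + 418 + 353 = 1,197
15–64: 559 + 725 + 479 + 529 + 544 + 553 + 535 + 658 + 511 + 457 = 5,550
65+: 1,589
Youth dependency ratio = 1,197 / 5,550 × 100 = 21.6
Old-age dependency ratio = 1,589 / 5,550 × 100 = 28.6
Total dependency ratio = (1,197 + 1,589) / 5,550 × 100 = 2,786 / 5,550 × 100 = 50.2

Youth dependency ratio: 21.6
Old-age dependency ratio: 28.6
Total dependency ratio: 50.2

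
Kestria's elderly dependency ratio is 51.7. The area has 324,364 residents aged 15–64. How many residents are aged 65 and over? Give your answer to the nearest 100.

Aged 65 and over: 167,700

Old-age dependency ratio = elderly / working-age × 100
51.7 = E / 324,364 × 100
⇒ 167,700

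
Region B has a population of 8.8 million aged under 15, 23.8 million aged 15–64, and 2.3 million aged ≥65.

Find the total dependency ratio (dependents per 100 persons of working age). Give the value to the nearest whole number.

Total dependency ratio = (8.8 + 2.3) / 23.8 × 100 = 11.1 / 23.8 × 100 = 47

Total dependency ratio: 47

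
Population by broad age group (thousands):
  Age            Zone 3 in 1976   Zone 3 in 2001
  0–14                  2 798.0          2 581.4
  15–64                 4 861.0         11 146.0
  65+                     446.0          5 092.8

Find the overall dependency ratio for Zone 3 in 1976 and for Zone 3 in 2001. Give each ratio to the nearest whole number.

Zone 3 in 1976: (2 798.0 + 446.0) / 4 861.0 × 100 = 3 244.0 / 4 861.0 × 100 = 67
Zone 3 in 2001: (2 581.4 + 5 092.8) / 11 146.0 × 100 = 7 674.2 / 11 146.0 × 100 = 69

Zone 3 in 1976: 67
Zone 3 in 2001: 69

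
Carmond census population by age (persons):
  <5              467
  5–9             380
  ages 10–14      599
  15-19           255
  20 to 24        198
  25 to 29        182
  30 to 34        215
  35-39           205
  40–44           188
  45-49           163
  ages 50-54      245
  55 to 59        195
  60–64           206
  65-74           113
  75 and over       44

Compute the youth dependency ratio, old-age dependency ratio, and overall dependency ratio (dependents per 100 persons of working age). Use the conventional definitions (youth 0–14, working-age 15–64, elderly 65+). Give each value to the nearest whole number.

Youth dependency ratio: 70
Old-age dependency ratio: 8
Total dependency ratio: 78

0–14: 467 + 380 + 599 = 1 446
15–64: 255 + 198 + 182 + 215 + 205 + 188 + 163 + 245 + 195 + 206 = 2 052
65+: 113 + 44 = 157
Youth dependency ratio = 1 446 / 2 052 × 100 = 70
Old-age dependency ratio = 157 / 2 052 × 100 = 8
Total dependency ratio = (1 446 + 157) / 2 052 × 100 = 1 603 / 2 052 × 100 = 78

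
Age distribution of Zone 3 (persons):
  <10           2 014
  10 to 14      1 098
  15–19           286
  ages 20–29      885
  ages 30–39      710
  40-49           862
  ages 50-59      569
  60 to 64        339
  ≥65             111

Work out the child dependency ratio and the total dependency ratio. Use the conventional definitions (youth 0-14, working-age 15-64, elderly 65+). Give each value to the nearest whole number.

Youth dependency ratio: 85
Total dependency ratio: 88

0–14: 2 014 + 1 098 = 3 112
15–64: 286 + 885 + 710 + 862 + 569 + 339 = 3 651
65+: 111
Youth dependency ratio = 3 112 / 3 651 × 100 = 85
Total dependency ratio = (3 112 + 111) / 3 651 × 100 = 3 223 / 3 651 × 100 = 88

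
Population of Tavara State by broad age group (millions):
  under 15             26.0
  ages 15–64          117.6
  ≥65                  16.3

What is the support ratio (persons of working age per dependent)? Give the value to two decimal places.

Support ratio: 2.78

Support ratio = 117.6 / (26.0 + 16.3) = 117.6 / 42.3 = 2.78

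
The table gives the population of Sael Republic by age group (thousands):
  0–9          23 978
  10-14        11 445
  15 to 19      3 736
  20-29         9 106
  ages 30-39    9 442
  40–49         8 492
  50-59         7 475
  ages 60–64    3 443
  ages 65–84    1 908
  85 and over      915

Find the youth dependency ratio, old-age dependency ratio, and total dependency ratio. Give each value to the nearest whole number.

0–14: 23 978 + 11 445 = 35 423
15–64: 3 736 + 9 106 + 9 442 + 8 492 + 7 475 + 3 443 = 41 694
65+: 1 908 + 915 = 2 823
Youth dependency ratio = 35 423 / 41 694 × 100 = 85
Old-age dependency ratio = 2 823 / 41 694 × 100 = 7
Total dependency ratio = (35 423 + 2 823) / 41 694 × 100 = 38 246 / 41 694 × 100 = 92

Youth dependency ratio: 85
Old-age dependency ratio: 7
Total dependency ratio: 92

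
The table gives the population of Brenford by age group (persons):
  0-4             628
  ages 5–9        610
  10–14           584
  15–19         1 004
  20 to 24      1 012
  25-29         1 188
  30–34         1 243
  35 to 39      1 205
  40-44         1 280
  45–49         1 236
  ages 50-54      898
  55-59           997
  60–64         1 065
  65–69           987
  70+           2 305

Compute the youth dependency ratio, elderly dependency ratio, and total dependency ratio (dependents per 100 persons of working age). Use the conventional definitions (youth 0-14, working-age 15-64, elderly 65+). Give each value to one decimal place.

0–14: 628 + 610 + 584 = 1 822
15–64: 1 004 + 1 012 + 1 188 + 1 243 + 1 205 + 1 280 + 1 236 + 898 + 997 + 1 065 = 11 128
65+: 987 + 2 305 = 3 292
Youth dependency ratio = 1 822 / 11 128 × 100 = 16.4
Old-age dependency ratio = 3 292 / 11 128 × 100 = 29.6
Total dependency ratio = (1 822 + 3 292) / 11 128 × 100 = 5 114 / 11 128 × 100 = 46.0

Youth dependency ratio: 16.4
Old-age dependency ratio: 29.6
Total dependency ratio: 46.0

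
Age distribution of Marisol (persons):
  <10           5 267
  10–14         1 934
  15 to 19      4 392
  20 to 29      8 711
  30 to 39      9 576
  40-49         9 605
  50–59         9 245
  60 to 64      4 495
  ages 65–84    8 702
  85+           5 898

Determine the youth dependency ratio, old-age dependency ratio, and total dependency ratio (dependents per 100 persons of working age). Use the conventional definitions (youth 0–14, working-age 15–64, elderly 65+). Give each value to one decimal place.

0–14: 5 267 + 1 934 = 7 201
15–64: 4 392 + 8 711 + 9 576 + 9 605 + 9 245 + 4 495 = 46 024
65+: 8 702 + 5 898 = 14 600
Youth dependency ratio = 7 201 / 46 024 × 100 = 15.6
Old-age dependency ratio = 14 600 / 46 024 × 100 = 31.7
Total dependency ratio = (7 201 + 14 600) / 46 024 × 100 = 21 801 / 46 024 × 100 = 47.4

Youth dependency ratio: 15.6
Old-age dependency ratio: 31.7
Total dependency ratio: 47.4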